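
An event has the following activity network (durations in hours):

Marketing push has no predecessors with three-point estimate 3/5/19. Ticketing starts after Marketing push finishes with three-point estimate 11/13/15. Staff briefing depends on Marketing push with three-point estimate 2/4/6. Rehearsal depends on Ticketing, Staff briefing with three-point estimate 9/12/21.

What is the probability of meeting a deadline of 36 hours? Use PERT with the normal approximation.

te_Marketing push = (3 + 4·5 + 19)/6 = 42/6 = 7; σ²_Marketing push = ((19−3)/6)² = 7.111
te_Ticketing = (11 + 4·13 + 15)/6 = 78/6 = 13; σ²_Ticketing = ((15−11)/6)² = 0.444
te_Staff briefing = (2 + 4·4 + 6)/6 = 24/6 = 4; σ²_Staff briefing = ((6−2)/6)² = 0.444
te_Rehearsal = (9 + 4·12 + 21)/6 = 78/6 = 13; σ²_Rehearsal = ((21−9)/6)² = 4.000

Forward pass:
ES_Marketing push = 0; EF_Marketing push = 7
ES_Ticketing = 7; EF_Ticketing = 7+13 = 20
ES_Staff briefing = 7; EF_Staff briefing = 7+4 = 11
ES_Rehearsal = max(EF_Ticketing=20, EF_Staff briefing=11) = 20; EF_Rehearsal = 20+13 = 33
Expected project duration μ = 33 hours. Critical path: Marketing push → Ticketing → Rehearsal.

Variance along critical path = 7.111 + 0.444 + 4.000 = 11.556; σ = √11.556 = 3.399 hours.
Z = (36 − 33) / 3.399 = 0.883
P(T ≤ 36) = Φ(0.883) ≈ 0.811

0.811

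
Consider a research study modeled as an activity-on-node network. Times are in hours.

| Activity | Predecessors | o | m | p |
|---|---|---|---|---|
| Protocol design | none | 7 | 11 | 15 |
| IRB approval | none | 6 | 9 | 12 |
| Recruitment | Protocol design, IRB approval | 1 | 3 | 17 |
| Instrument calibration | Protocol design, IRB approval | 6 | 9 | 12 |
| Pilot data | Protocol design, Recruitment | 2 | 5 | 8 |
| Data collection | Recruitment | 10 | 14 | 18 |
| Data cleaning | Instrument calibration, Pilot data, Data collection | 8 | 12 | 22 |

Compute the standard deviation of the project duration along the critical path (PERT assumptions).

4.01 hours

te_Protocol design = (7 + 4·11 + 15)/6 = 66/6 = 11; σ²_Protocol design = ((15−7)/6)² = 1.778
te_IRB approval = (6 + 4·9 + 12)/6 = 54/6 = 9; σ²_IRB approval = ((12−6)/6)² = 1.000
te_Recruitment = (1 + 4·3 + 17)/6 = 30/6 = 5; σ²_Recruitment = ((17−1)/6)² = 7.111
te_Instrument calibration = (6 + 4·9 + 12)/6 = 54/6 = 9; σ²_Instrument calibration = ((12−6)/6)² = 1.000
te_Pilot data = (2 + 4·5 + 8)/6 = 30/6 = 5; σ²_Pilot data = ((8−2)/6)² = 1.000
te_Data collection = (10 + 4·14 + 18)/6 = 84/6 = 14; σ²_Data collection = ((18−10)/6)² = 1.778
te_Data cleaning = (8 + 4·12 + 22)/6 = 78/6 = 13; σ²_Data cleaning = ((22−8)/6)² = 5.444

Forward pass:
ES_Protocol design = 0; EF_Protocol design = 11
ES_IRB approval = 0; EF_IRB approval = 9
ES_Recruitment = max(EF_Protocol design=11, EF_IRB approval=9) = 11; EF_Recruitment = 11+5 = 16
ES_Instrument calibration = max(EF_Protocol design=11, EF_IRB approval=9) = 11; EF_Instrument calibration = 11+9 = 20
ES_Pilot data = max(EF_Protocol design=11, EF_Recruitment=16) = 16; EF_Pilot data = 16+5 = 21
ES_Data collection = 16; EF_Data collection = 16+14 = 30
ES_Data cleaning = max(EF_Instrument calibration=20, EF_Pilot data=21, EF_Data collection=30) = 30; EF_Data cleaning = 30+13 = 43
Expected project duration μ = 43 hours. Critical path: Protocol design → Recruitment → Data collection → Data cleaning.

Variance along critical path = 1.778 + 7.111 + 1.778 + 5.444 = 16.111
σ = √16.111 = 4.014 hours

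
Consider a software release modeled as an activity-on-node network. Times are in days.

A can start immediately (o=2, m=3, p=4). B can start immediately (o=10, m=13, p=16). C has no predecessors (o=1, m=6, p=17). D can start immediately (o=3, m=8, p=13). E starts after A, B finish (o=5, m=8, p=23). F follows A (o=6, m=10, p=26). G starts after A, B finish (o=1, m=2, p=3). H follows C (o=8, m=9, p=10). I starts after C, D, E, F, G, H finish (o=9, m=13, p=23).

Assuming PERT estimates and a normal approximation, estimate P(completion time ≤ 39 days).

0.695

te_A = (2 + 4·3 + 4)/6 = 18/6 = 3; σ²_A = ((4−2)/6)² = 0.111
te_B = (10 + 4·13 + 16)/6 = 78/6 = 13; σ²_B = ((16−10)/6)² = 1.000
te_C = (1 + 4·6 + 17)/6 = 42/6 = 7; σ²_C = ((17−1)/6)² = 7.111
te_D = (3 + 4·8 + 13)/6 = 48/6 = 8; σ²_D = ((13−3)/6)² = 2.778
te_E = (5 + 4·8 + 23)/6 = 60/6 = 10; σ²_E = ((23−5)/6)² = 9.000
te_F = (6 + 4·10 + 26)/6 = 72/6 = 12; σ²_F = ((26−6)/6)² = 11.111
te_G = (1 + 4·2 + 3)/6 = 12/6 = 2; σ²_G = ((3−1)/6)² = 0.111
te_H = (8 + 4·9 + 10)/6 = 54/6 = 9; σ²_H = ((10−8)/6)² = 0.111
te_I = (9 + 4·13 + 23)/6 = 84/6 = 14; σ²_I = ((23−9)/6)² = 5.444

Forward pass:
ES_A = 0; EF_A = 3
ES_B = 0; EF_B = 13
ES_C = 0; EF_C = 7
ES_D = 0; EF_D = 8
ES_E = max(EF_A=3, EF_B=13) = 13; EF_E = 13+10 = 23
ES_F = 3; EF_F = 3+12 = 15
ES_G = max(EF_A=3, EF_B=13) = 13; EF_G = 13+2 = 15
ES_H = 7; EF_H = 7+9 = 16
ES_I = max(EF_C=7, EF_D=8, EF_E=23, EF_F=15, EF_G=15, EF_H=16) = 23; EF_I = 23+14 = 37
Expected project duration μ = 37 days. Critical path: B → E → I.

Variance along critical path = 1.000 + 9.000 + 5.444 = 15.444; σ = √15.444 = 3.930 days.
Z = (39 − 37) / 3.930 = 0.509
P(T ≤ 39) = Φ(0.509) ≈ 0.695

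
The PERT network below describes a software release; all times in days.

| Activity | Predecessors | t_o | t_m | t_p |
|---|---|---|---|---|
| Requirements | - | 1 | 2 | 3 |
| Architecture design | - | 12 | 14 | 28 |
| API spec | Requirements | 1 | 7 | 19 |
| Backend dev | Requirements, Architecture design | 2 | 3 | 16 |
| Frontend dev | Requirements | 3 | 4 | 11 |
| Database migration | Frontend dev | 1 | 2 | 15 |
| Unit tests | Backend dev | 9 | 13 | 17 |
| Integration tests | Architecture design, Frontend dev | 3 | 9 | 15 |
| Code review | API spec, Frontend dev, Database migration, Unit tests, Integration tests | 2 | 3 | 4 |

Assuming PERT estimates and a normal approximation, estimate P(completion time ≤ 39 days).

te_Requirements = (1 + 4·2 + 3)/6 = 12/6 = 2; σ²_Requirements = ((3−1)/6)² = 0.111
te_Architecture design = (12 + 4·14 + 28)/6 = 96/6 = 16; σ²_Architecture design = ((28−12)/6)² = 7.111
te_API spec = (1 + 4·7 + 19)/6 = 48/6 = 8; σ²_API spec = ((19−1)/6)² = 9.000
te_Backend dev = (2 + 4·3 + 16)/6 = 30/6 = 5; σ²_Backend dev = ((16−2)/6)² = 5.444
te_Frontend dev = (3 + 4·4 + 11)/6 = 30/6 = 5; σ²_Frontend dev = ((11−3)/6)² = 1.778
te_Database migration = (1 + 4·2 + 15)/6 = 24/6 = 4; σ²_Database migration = ((15−1)/6)² = 5.444
te_Unit tests = (9 + 4·13 + 17)/6 = 78/6 = 13; σ²_Unit tests = ((17−9)/6)² = 1.778
te_Integration tests = (3 + 4·9 + 15)/6 = 54/6 = 9; σ²_Integration tests = ((15−3)/6)² = 4.000
te_Code review = (2 + 4·3 + 4)/6 = 18/6 = 3; σ²_Code review = ((4−2)/6)² = 0.111

Forward pass:
ES_Requirements = 0; EF_Requirements = 2
ES_Architecture design = 0; EF_Architecture design = 16
ES_API spec = 2; EF_API spec = 2+8 = 10
ES_Backend dev = max(EF_Requirements=2, EF_Architecture design=16) = 16; EF_Backend dev = 16+5 = 21
ES_Frontend dev = 2; EF_Frontend dev = 2+5 = 7
ES_Database migration = 7; EF_Database migration = 7+4 = 11
ES_Unit tests = 21; EF_Unit tests = 21+13 = 34
ES_Integration tests = max(EF_Architecture design=16, EF_Frontend dev=7) = 16; EF_Integration tests = 16+9 = 25
ES_Code review = max(EF_API spec=10, EF_Frontend dev=7, EF_Database migration=11, EF_Unit tests=34, EF_Integration tests=25) = 34; EF_Code review = 34+3 = 37
Expected project duration μ = 37 days. Critical path: Architecture design → Backend dev → Unit tests → Code review.

Variance along critical path = 7.111 + 5.444 + 1.778 + 0.111 = 14.444; σ = √14.444 = 3.801 days.
Z = (39 − 37) / 3.801 = 0.526
P(T ≤ 39) = Φ(0.526) ≈ 0.701

0.701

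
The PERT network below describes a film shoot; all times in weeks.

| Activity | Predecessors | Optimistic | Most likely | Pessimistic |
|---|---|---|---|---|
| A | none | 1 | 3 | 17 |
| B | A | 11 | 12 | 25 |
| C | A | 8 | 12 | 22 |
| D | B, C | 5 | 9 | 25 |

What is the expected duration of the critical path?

30 weeks

te_A = (1 + 4·3 + 17)/6 = 30/6 = 5
te_B = (11 + 4·12 + 25)/6 = 84/6 = 14
te_C = (8 + 4·12 + 22)/6 = 78/6 = 13
te_D = (5 + 4·9 + 25)/6 = 66/6 = 11

Forward pass:
ES_A = 0; EF_A = 5
ES_B = 5; EF_B = 5+14 = 19
ES_C = 5; EF_C = 5+13 = 18
ES_D = max(EF_B=19, EF_C=18) = 19; EF_D = 19+11 = 30
Expected project duration μ = 30 weeks. Critical path: A → B → D.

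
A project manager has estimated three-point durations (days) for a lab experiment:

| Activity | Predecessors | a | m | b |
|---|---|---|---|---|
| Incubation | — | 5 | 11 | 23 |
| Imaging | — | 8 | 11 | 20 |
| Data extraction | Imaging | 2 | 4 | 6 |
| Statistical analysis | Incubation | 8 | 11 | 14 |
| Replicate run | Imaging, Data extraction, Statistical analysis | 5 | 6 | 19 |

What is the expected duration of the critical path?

te_Incubation = (5 + 4·11 + 23)/6 = 72/6 = 12
te_Imaging = (8 + 4·11 + 20)/6 = 72/6 = 12
te_Data extraction = (2 + 4·4 + 6)/6 = 24/6 = 4
te_Statistical analysis = (8 + 4·11 + 14)/6 = 66/6 = 11
te_Replicate run = (5 + 4·6 + 19)/6 = 48/6 = 8

Forward pass:
ES_Incubation = 0; EF_Incubation = 12
ES_Imaging = 0; EF_Imaging = 12
ES_Data extraction = 12; EF_Data extraction = 12+4 = 16
ES_Statistical analysis = 12; EF_Statistical analysis = 12+11 = 23
ES_Replicate run = max(EF_Imaging=12, EF_Data extraction=16, EF_Statistical analysis=23) = 23; EF_Replicate run = 23+8 = 31
Expected project duration μ = 31 days. Critical path: Incubation → Statistical analysis → Replicate run.

31 days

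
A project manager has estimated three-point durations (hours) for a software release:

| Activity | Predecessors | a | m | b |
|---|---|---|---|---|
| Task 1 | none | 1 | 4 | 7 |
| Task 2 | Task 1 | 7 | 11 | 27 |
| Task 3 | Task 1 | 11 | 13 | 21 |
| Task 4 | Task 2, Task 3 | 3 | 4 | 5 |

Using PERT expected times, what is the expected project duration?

22 hours

te_Task 1 = (1 + 4·4 + 7)/6 = 24/6 = 4
te_Task 2 = (7 + 4·11 + 27)/6 = 78/6 = 13
te_Task 3 = (11 + 4·13 + 21)/6 = 84/6 = 14
te_Task 4 = (3 + 4·4 + 5)/6 = 24/6 = 4

Forward pass:
ES_Task 1 = 0; EF_Task 1 = 4
ES_Task 2 = 4; EF_Task 2 = 4+13 = 17
ES_Task 3 = 4; EF_Task 3 = 4+14 = 18
ES_Task 4 = max(EF_Task 2=17, EF_Task 3=18) = 18; EF_Task 4 = 18+4 = 22
Expected project duration μ = 22 hours. Critical path: Task 1 → Task 3 → Task 4.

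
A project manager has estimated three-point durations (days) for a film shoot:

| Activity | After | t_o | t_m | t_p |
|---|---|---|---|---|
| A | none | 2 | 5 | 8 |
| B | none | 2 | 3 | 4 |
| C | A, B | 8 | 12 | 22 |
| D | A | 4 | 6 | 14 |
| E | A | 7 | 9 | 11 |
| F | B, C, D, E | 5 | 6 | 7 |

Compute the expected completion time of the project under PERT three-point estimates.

te_A = (2 + 4·5 + 8)/6 = 30/6 = 5
te_B = (2 + 4·3 + 4)/6 = 18/6 = 3
te_C = (8 + 4·12 + 22)/6 = 78/6 = 13
te_D = (4 + 4·6 + 14)/6 = 42/6 = 7
te_E = (7 + 4·9 + 11)/6 = 54/6 = 9
te_F = (5 + 4·6 + 7)/6 = 36/6 = 6

Forward pass:
ES_A = 0; EF_A = 5
ES_B = 0; EF_B = 3
ES_C = max(EF_A=5, EF_B=3) = 5; EF_C = 5+13 = 18
ES_D = 5; EF_D = 5+7 = 12
ES_E = 5; EF_E = 5+9 = 14
ES_F = max(EF_B=3, EF_C=18, EF_D=12, EF_E=14) = 18; EF_F = 18+6 = 24
Expected project duration μ = 24 days. Critical path: A → C → F.

24 days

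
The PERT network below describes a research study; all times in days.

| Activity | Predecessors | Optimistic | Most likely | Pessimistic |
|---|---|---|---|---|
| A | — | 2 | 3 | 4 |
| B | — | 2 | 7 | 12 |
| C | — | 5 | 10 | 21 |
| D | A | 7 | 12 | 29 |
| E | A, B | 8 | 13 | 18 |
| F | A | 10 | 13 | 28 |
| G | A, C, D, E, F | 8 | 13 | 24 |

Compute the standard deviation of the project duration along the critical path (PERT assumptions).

3.56 days

te_A = (2 + 4·3 + 4)/6 = 18/6 = 3; σ²_A = ((4−2)/6)² = 0.111
te_B = (2 + 4·7 + 12)/6 = 42/6 = 7; σ²_B = ((12−2)/6)² = 2.778
te_C = (5 + 4·10 + 21)/6 = 66/6 = 11; σ²_C = ((21−5)/6)² = 7.111
te_D = (7 + 4·12 + 29)/6 = 84/6 = 14; σ²_D = ((29−7)/6)² = 13.444
te_E = (8 + 4·13 + 18)/6 = 78/6 = 13; σ²_E = ((18−8)/6)² = 2.778
te_F = (10 + 4·13 + 28)/6 = 90/6 = 15; σ²_F = ((28−10)/6)² = 9.000
te_G = (8 + 4·13 + 24)/6 = 84/6 = 14; σ²_G = ((24−8)/6)² = 7.111

Forward pass:
ES_A = 0; EF_A = 3
ES_B = 0; EF_B = 7
ES_C = 0; EF_C = 11
ES_D = 3; EF_D = 3+14 = 17
ES_E = max(EF_A=3, EF_B=7) = 7; EF_E = 7+13 = 20
ES_F = 3; EF_F = 3+15 = 18
ES_G = max(EF_A=3, EF_C=11, EF_D=17, EF_E=20, EF_F=18) = 20; EF_G = 20+14 = 34
Expected project duration μ = 34 days. Critical path: B → E → G.

Variance along critical path = 2.778 + 2.778 + 7.111 = 12.667
σ = √12.667 = 3.559 days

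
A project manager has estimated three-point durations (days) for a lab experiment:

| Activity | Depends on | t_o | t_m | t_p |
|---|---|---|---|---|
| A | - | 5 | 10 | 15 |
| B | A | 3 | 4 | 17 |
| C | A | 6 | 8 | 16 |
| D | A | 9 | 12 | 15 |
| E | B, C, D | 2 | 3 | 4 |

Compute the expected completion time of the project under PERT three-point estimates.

25 days

te_A = (5 + 4·10 + 15)/6 = 60/6 = 10
te_B = (3 + 4·4 + 17)/6 = 36/6 = 6
te_C = (6 + 4·8 + 16)/6 = 54/6 = 9
te_D = (9 + 4·12 + 15)/6 = 72/6 = 12
te_E = (2 + 4·3 + 4)/6 = 18/6 = 3

Forward pass:
ES_A = 0; EF_A = 10
ES_B = 10; EF_B = 10+6 = 16
ES_C = 10; EF_C = 10+9 = 19
ES_D = 10; EF_D = 10+12 = 22
ES_E = max(EF_B=16, EF_C=19, EF_D=22) = 22; EF_E = 22+3 = 25
Expected project duration μ = 25 days. Critical path: A → D → E.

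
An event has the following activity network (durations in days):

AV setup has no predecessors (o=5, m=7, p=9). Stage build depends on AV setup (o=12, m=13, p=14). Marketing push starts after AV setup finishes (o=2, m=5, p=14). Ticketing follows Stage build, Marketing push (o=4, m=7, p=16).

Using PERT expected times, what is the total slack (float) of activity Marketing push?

te_AV setup = (5 + 4·7 + 9)/6 = 42/6 = 7
te_Stage build = (12 + 4·13 + 14)/6 = 78/6 = 13
te_Marketing push = (2 + 4·5 + 14)/6 = 36/6 = 6
te_Ticketing = (4 + 4·7 + 16)/6 = 48/6 = 8

Forward pass:
ES_AV setup = 0; EF_AV setup = 7
ES_Stage build = 7; EF_Stage build = 7+13 = 20
ES_Marketing push = 7; EF_Marketing push = 7+6 = 13
ES_Ticketing = max(EF_Stage build=20, EF_Marketing push=13) = 20; EF_Ticketing = 20+8 = 28
Expected project duration μ = 28 days. Critical path: AV setup → Stage build → Ticketing.

Backward pass:
LF_Ticketing = 28; LS_Ticketing = 28−8 = 20
LF_Marketing push = LS_Ticketing = 20; LS_Marketing push = 20−6 = 14
LF_Stage build = LS_Ticketing = 20; LS_Stage build = 20−13 = 7
LF_AV setup = min(LS_Stage build=7, LS_Marketing push=14) = 7; LS_AV setup = 7−7 = 0
Slack_Marketing push = LS_Marketing push − ES_Marketing push = 14 − 7 = 7

7 days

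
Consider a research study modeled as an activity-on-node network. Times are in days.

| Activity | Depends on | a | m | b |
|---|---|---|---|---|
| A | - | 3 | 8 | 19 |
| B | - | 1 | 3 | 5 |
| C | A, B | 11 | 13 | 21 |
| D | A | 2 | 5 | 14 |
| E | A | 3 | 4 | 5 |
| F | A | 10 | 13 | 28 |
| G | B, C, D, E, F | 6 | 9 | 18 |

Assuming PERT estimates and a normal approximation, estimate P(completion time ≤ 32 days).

0.328

te_A = (3 + 4·8 + 19)/6 = 54/6 = 9; σ²_A = ((19−3)/6)² = 7.111
te_B = (1 + 4·3 + 5)/6 = 18/6 = 3; σ²_B = ((5−1)/6)² = 0.444
te_C = (11 + 4·13 + 21)/6 = 84/6 = 14; σ²_C = ((21−11)/6)² = 2.778
te_D = (2 + 4·5 + 14)/6 = 36/6 = 6; σ²_D = ((14−2)/6)² = 4.000
te_E = (3 + 4·4 + 5)/6 = 24/6 = 4; σ²_E = ((5−3)/6)² = 0.111
te_F = (10 + 4·13 + 28)/6 = 90/6 = 15; σ²_F = ((28−10)/6)² = 9.000
te_G = (6 + 4·9 + 18)/6 = 60/6 = 10; σ²_G = ((18−6)/6)² = 4.000

Forward pass:
ES_A = 0; EF_A = 9
ES_B = 0; EF_B = 3
ES_C = max(EF_A=9, EF_B=3) = 9; EF_C = 9+14 = 23
ES_D = 9; EF_D = 9+6 = 15
ES_E = 9; EF_E = 9+4 = 13
ES_F = 9; EF_F = 9+15 = 24
ES_G = max(EF_B=3, EF_C=23, EF_D=15, EF_E=13, EF_F=24) = 24; EF_G = 24+10 = 34
Expected project duration μ = 34 days. Critical path: A → F → G.

Variance along critical path = 7.111 + 9.000 + 4.000 = 20.111; σ = √20.111 = 4.485 days.
Z = (32 − 34) / 4.485 = -0.446
P(T ≤ 32) = Φ(-0.446) ≈ 0.328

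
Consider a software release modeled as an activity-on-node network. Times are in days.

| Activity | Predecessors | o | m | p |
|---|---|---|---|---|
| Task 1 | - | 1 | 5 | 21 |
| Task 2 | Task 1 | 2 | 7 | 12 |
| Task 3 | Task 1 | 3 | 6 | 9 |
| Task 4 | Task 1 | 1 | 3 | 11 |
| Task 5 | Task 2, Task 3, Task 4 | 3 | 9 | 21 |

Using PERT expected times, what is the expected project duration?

24 days

te_Task 1 = (1 + 4·5 + 21)/6 = 42/6 = 7
te_Task 2 = (2 + 4·7 + 12)/6 = 42/6 = 7
te_Task 3 = (3 + 4·6 + 9)/6 = 36/6 = 6
te_Task 4 = (1 + 4·3 + 11)/6 = 24/6 = 4
te_Task 5 = (3 + 4·9 + 21)/6 = 60/6 = 10

Forward pass:
ES_Task 1 = 0; EF_Task 1 = 7
ES_Task 2 = 7; EF_Task 2 = 7+7 = 14
ES_Task 3 = 7; EF_Task 3 = 7+6 = 13
ES_Task 4 = 7; EF_Task 4 = 7+4 = 11
ES_Task 5 = max(EF_Task 2=14, EF_Task 3=13, EF_Task 4=11) = 14; EF_Task 5 = 14+10 = 24
Expected project duration μ = 24 days. Critical path: Task 1 → Task 2 → Task 5.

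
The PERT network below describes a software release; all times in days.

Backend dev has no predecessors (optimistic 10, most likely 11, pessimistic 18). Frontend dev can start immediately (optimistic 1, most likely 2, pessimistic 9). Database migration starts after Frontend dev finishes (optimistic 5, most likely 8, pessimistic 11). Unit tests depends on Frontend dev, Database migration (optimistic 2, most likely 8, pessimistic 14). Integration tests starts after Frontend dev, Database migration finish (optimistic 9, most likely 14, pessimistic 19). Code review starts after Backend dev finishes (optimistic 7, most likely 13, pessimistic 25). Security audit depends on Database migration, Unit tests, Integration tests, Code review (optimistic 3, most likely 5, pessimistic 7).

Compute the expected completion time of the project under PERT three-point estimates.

31 days

te_Backend dev = (10 + 4·11 + 18)/6 = 72/6 = 12
te_Frontend dev = (1 + 4·2 + 9)/6 = 18/6 = 3
te_Database migration = (5 + 4·8 + 11)/6 = 48/6 = 8
te_Unit tests = (2 + 4·8 + 14)/6 = 48/6 = 8
te_Integration tests = (9 + 4·14 + 19)/6 = 84/6 = 14
te_Code review = (7 + 4·13 + 25)/6 = 84/6 = 14
te_Security audit = (3 + 4·5 + 7)/6 = 30/6 = 5

Forward pass:
ES_Backend dev = 0; EF_Backend dev = 12
ES_Frontend dev = 0; EF_Frontend dev = 3
ES_Database migration = 3; EF_Database migration = 3+8 = 11
ES_Unit tests = max(EF_Frontend dev=3, EF_Database migration=11) = 11; EF_Unit tests = 11+8 = 19
ES_Integration tests = max(EF_Frontend dev=3, EF_Database migration=11) = 11; EF_Integration tests = 11+14 = 25
ES_Code review = 12; EF_Code review = 12+14 = 26
ES_Security audit = max(EF_Database migration=11, EF_Unit tests=19, EF_Integration tests=25, EF_Code review=26) = 26; EF_Security audit = 26+5 = 31
Expected project duration μ = 31 days. Critical path: Backend dev → Code review → Security audit.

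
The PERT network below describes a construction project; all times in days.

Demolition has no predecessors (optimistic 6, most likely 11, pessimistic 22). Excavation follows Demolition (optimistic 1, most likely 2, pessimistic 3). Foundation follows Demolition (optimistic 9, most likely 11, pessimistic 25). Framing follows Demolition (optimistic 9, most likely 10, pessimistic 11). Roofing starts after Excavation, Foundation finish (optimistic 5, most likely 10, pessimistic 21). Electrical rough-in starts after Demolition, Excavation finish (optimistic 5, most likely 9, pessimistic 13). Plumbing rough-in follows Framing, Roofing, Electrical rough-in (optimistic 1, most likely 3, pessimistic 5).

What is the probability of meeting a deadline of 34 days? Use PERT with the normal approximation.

te_Demolition = (6 + 4·11 + 22)/6 = 72/6 = 12; σ²_Demolition = ((22−6)/6)² = 7.111
te_Excavation = (1 + 4·2 + 3)/6 = 12/6 = 2; σ²_Excavation = ((3−1)/6)² = 0.111
te_Foundation = (9 + 4·11 + 25)/6 = 78/6 = 13; σ²_Foundation = ((25−9)/6)² = 7.111
te_Framing = (9 + 4·10 + 11)/6 = 60/6 = 10; σ²_Framing = ((11−9)/6)² = 0.111
te_Roofing = (5 + 4·10 + 21)/6 = 66/6 = 11; σ²_Roofing = ((21−5)/6)² = 7.111
te_Electrical rough-in = (5 + 4·9 + 13)/6 = 54/6 = 9; σ²_Electrical rough-in = ((13−5)/6)² = 1.778
te_Plumbing rough-in = (1 + 4·3 + 5)/6 = 18/6 = 3; σ²_Plumbing rough-in = ((5−1)/6)² = 0.444

Forward pass:
ES_Demolition = 0; EF_Demolition = 12
ES_Excavation = 12; EF_Excavation = 12+2 = 14
ES_Foundation = 12; EF_Foundation = 12+13 = 25
ES_Framing = 12; EF_Framing = 12+10 = 22
ES_Roofing = max(EF_Excavation=14, EF_Foundation=25) = 25; EF_Roofing = 25+11 = 36
ES_Electrical rough-in = max(EF_Demolition=12, EF_Excavation=14) = 14; EF_Electrical rough-in = 14+9 = 23
ES_Plumbing rough-in = max(EF_Framing=22, EF_Roofing=36, EF_Electrical rough-in=23) = 36; EF_Plumbing rough-in = 36+3 = 39
Expected project duration μ = 39 days. Critical path: Demolition → Foundation → Roofing → Plumbing rough-in.

Variance along critical path = 7.111 + 7.111 + 7.111 + 0.444 = 21.778; σ = √21.778 = 4.667 days.
Z = (34 − 39) / 4.667 = -1.071
P(T ≤ 34) = Φ(-1.071) ≈ 0.142

0.142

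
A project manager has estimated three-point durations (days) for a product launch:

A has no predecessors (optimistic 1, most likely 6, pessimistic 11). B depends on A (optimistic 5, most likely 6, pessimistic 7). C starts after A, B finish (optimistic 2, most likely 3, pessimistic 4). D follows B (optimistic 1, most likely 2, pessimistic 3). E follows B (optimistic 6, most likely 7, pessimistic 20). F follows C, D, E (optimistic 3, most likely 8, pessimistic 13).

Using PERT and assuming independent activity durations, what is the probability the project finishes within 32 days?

te_A = (1 + 4·6 + 11)/6 = 36/6 = 6; σ²_A = ((11−1)/6)² = 2.778
te_B = (5 + 4·6 + 7)/6 = 36/6 = 6; σ²_B = ((7−5)/6)² = 0.111
te_C = (2 + 4·3 + 4)/6 = 18/6 = 3; σ²_C = ((4−2)/6)² = 0.111
te_D = (1 + 4·2 + 3)/6 = 12/6 = 2; σ²_D = ((3−1)/6)² = 0.111
te_E = (6 + 4·7 + 20)/6 = 54/6 = 9; σ²_E = ((20−6)/6)² = 5.444
te_F = (3 + 4·8 + 13)/6 = 48/6 = 8; σ²_F = ((13−3)/6)² = 2.778

Forward pass:
ES_A = 0; EF_A = 6
ES_B = 6; EF_B = 6+6 = 12
ES_C = max(EF_A=6, EF_B=12) = 12; EF_C = 12+3 = 15
ES_D = 12; EF_D = 12+2 = 14
ES_E = 12; EF_E = 12+9 = 21
ES_F = max(EF_C=15, EF_D=14, EF_E=21) = 21; EF_F = 21+8 = 29
Expected project duration μ = 29 days. Critical path: A → B → E → F.

Variance along critical path = 2.778 + 0.111 + 5.444 + 2.778 = 11.111; σ = √11.111 = 3.333 days.
Z = (32 − 29) / 3.333 = 0.900
P(T ≤ 32) = Φ(0.900) ≈ 0.816

0.816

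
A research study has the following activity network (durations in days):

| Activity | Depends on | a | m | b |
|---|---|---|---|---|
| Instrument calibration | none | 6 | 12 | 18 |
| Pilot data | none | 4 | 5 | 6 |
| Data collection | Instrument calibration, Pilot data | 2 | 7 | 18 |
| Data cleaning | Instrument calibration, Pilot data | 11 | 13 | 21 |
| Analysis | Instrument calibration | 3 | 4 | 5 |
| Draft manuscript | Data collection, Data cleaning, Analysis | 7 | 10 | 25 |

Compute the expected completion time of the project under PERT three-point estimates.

38 days

te_Instrument calibration = (6 + 4·12 + 18)/6 = 72/6 = 12
te_Pilot data = (4 + 4·5 + 6)/6 = 30/6 = 5
te_Data collection = (2 + 4·7 + 18)/6 = 48/6 = 8
te_Data cleaning = (11 + 4·13 + 21)/6 = 84/6 = 14
te_Analysis = (3 + 4·4 + 5)/6 = 24/6 = 4
te_Draft manuscript = (7 + 4·10 + 25)/6 = 72/6 = 12

Forward pass:
ES_Instrument calibration = 0; EF_Instrument calibration = 12
ES_Pilot data = 0; EF_Pilot data = 5
ES_Data collection = max(EF_Instrument calibration=12, EF_Pilot data=5) = 12; EF_Data collection = 12+8 = 20
ES_Data cleaning = max(EF_Instrument calibration=12, EF_Pilot data=5) = 12; EF_Data cleaning = 12+14 = 26
ES_Analysis = 12; EF_Analysis = 12+4 = 16
ES_Draft manuscript = max(EF_Data collection=20, EF_Data cleaning=26, EF_Analysis=16) = 26; EF_Draft manuscript = 26+12 = 38
Expected project duration μ = 38 days. Critical path: Instrument calibration → Data cleaning → Draft manuscript.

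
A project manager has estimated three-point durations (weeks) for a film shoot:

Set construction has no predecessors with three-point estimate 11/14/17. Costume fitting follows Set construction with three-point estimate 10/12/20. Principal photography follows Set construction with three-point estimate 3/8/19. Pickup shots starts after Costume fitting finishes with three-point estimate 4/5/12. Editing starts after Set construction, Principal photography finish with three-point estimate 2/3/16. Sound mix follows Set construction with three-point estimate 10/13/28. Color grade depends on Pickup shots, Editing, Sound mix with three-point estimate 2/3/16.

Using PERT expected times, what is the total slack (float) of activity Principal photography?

5 weeks

te_Set construction = (11 + 4·14 + 17)/6 = 84/6 = 14
te_Costume fitting = (10 + 4·12 + 20)/6 = 78/6 = 13
te_Principal photography = (3 + 4·8 + 19)/6 = 54/6 = 9
te_Pickup shots = (4 + 4·5 + 12)/6 = 36/6 = 6
te_Editing = (2 + 4·3 + 16)/6 = 30/6 = 5
te_Sound mix = (10 + 4·13 + 28)/6 = 90/6 = 15
te_Color grade = (2 + 4·3 + 16)/6 = 30/6 = 5

Forward pass:
ES_Set construction = 0; EF_Set construction = 14
ES_Costume fitting = 14; EF_Costume fitting = 14+13 = 27
ES_Principal photography = 14; EF_Principal photography = 14+9 = 23
ES_Pickup shots = 27; EF_Pickup shots = 27+6 = 33
ES_Editing = max(EF_Set construction=14, EF_Principal photography=23) = 23; EF_Editing = 23+5 = 28
ES_Sound mix = 14; EF_Sound mix = 14+15 = 29
ES_Color grade = max(EF_Pickup shots=33, EF_Editing=28, EF_Sound mix=29) = 33; EF_Color grade = 33+5 = 38
Expected project duration μ = 38 weeks. Critical path: Set construction → Costume fitting → Pickup shots → Color grade.

Backward pass:
LF_Color grade = 38; LS_Color grade = 38−5 = 33
LF_Sound mix = LS_Color grade = 33; LS_Sound mix = 33−15 = 18
LF_Editing = LS_Color grade = 33; LS_Editing = 33−5 = 28
LF_Pickup shots = LS_Color grade = 33; LS_Pickup shots = 33−6 = 27
LF_Principal photography = LS_Editing = 28; LS_Principal photography = 28−9 = 19
LF_Costume fitting = LS_Pickup shots = 27; LS_Costume fitting = 27−13 = 14
LF_Set construction = min(LS_Costume fitting=14, LS_Principal photography=19, LS_Editing=28, LS_Sound mix=18) = 14; LS_Set construction = 14−14 = 0
Slack_Principal photography = LS_Principal photography − ES_Principal photography = 19 − 14 = 5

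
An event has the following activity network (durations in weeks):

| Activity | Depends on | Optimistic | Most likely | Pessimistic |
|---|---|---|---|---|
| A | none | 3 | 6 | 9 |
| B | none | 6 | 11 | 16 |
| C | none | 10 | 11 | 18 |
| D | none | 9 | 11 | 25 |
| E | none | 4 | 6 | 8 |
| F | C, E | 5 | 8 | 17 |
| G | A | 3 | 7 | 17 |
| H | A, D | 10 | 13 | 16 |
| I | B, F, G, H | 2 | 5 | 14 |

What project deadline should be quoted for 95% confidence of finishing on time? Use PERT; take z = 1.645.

37.7 weeks

te_A = (3 + 4·6 + 9)/6 = 36/6 = 6; σ²_A = ((9−3)/6)² = 1.000
te_B = (6 + 4·11 + 16)/6 = 66/6 = 11; σ²_B = ((16−6)/6)² = 2.778
te_C = (10 + 4·11 + 18)/6 = 72/6 = 12; σ²_C = ((18−10)/6)² = 1.778
te_D = (9 + 4·11 + 25)/6 = 78/6 = 13; σ²_D = ((25−9)/6)² = 7.111
te_E = (4 + 4·6 + 8)/6 = 36/6 = 6; σ²_E = ((8−4)/6)² = 0.444
te_F = (5 + 4·8 + 17)/6 = 54/6 = 9; σ²_F = ((17−5)/6)² = 4.000
te_G = (3 + 4·7 + 17)/6 = 48/6 = 8; σ²_G = ((17−3)/6)² = 5.444
te_H = (10 + 4·13 + 16)/6 = 78/6 = 13; σ²_H = ((16−10)/6)² = 1.000
te_I = (2 + 4·5 + 14)/6 = 36/6 = 6; σ²_I = ((14−2)/6)² = 4.000

Forward pass:
ES_A = 0; EF_A = 6
ES_B = 0; EF_B = 11
ES_C = 0; EF_C = 12
ES_D = 0; EF_D = 13
ES_E = 0; EF_E = 6
ES_F = max(EF_C=12, EF_E=6) = 12; EF_F = 12+9 = 21
ES_G = 6; EF_G = 6+8 = 14
ES_H = max(EF_A=6, EF_D=13) = 13; EF_H = 13+13 = 26
ES_I = max(EF_B=11, EF_F=21, EF_G=14, EF_H=26) = 26; EF_I = 26+6 = 32
Expected project duration μ = 32 weeks. Critical path: D → H → I.

Variance along critical path = 7.111 + 1.000 + 4.000 = 12.111; σ = 3.480 weeks.
D = μ + z·σ = 32 + 1.645·3.480 = 37.7 weeks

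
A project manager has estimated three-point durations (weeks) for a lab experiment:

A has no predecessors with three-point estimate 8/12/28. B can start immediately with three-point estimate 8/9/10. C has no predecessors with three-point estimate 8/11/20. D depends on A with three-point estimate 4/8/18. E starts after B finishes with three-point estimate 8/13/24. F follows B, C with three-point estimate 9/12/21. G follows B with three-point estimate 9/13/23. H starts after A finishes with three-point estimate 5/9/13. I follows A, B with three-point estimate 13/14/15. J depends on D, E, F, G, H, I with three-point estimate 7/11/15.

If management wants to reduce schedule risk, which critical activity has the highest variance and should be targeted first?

te_A = (8 + 4·12 + 28)/6 = 84/6 = 14; σ²_A = ((28−8)/6)² = 11.111
te_B = (8 + 4·9 + 10)/6 = 54/6 = 9; σ²_B = ((10−8)/6)² = 0.111
te_C = (8 + 4·11 + 20)/6 = 72/6 = 12; σ²_C = ((20−8)/6)² = 4.000
te_D = (4 + 4·8 + 18)/6 = 54/6 = 9; σ²_D = ((18−4)/6)² = 5.444
te_E = (8 + 4·13 + 24)/6 = 84/6 = 14; σ²_E = ((24−8)/6)² = 7.111
te_F = (9 + 4·12 + 21)/6 = 78/6 = 13; σ²_F = ((21−9)/6)² = 4.000
te_G = (9 + 4·13 + 23)/6 = 84/6 = 14; σ²_G = ((23−9)/6)² = 5.444
te_H = (5 + 4·9 + 13)/6 = 54/6 = 9; σ²_H = ((13−5)/6)² = 1.778
te_I = (13 + 4·14 + 15)/6 = 84/6 = 14; σ²_I = ((15−13)/6)² = 0.111
te_J = (7 + 4·11 + 15)/6 = 66/6 = 11; σ²_J = ((15−7)/6)² = 1.778

Forward pass:
ES_A = 0; EF_A = 14
ES_B = 0; EF_B = 9
ES_C = 0; EF_C = 12
ES_D = 14; EF_D = 14+9 = 23
ES_E = 9; EF_E = 9+14 = 23
ES_F = max(EF_B=9, EF_C=12) = 12; EF_F = 12+13 = 25
ES_G = 9; EF_G = 9+14 = 23
ES_H = 14; EF_H = 14+9 = 23
ES_I = max(EF_A=14, EF_B=9) = 14; EF_I = 14+14 = 28
ES_J = max(EF_D=23, EF_E=23, EF_F=25, EF_G=23, EF_H=23, EF_I=28) = 28; EF_J = 28+11 = 39
Expected project duration μ = 39 weeks. Critical path: A → I → J.

Variances on critical path: σ²_A=11.111, σ²_I=0.111, σ²_J=1.778.
Largest is σ²_A = 11.111.

A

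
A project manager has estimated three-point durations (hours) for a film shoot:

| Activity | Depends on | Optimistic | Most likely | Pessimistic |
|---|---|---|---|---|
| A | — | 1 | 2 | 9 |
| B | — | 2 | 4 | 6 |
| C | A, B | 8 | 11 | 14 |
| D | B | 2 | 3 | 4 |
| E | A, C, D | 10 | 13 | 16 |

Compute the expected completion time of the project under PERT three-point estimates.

te_A = (1 + 4·2 + 9)/6 = 18/6 = 3
te_B = (2 + 4·4 + 6)/6 = 24/6 = 4
te_C = (8 + 4·11 + 14)/6 = 66/6 = 11
te_D = (2 + 4·3 + 4)/6 = 18/6 = 3
te_E = (10 + 4·13 + 16)/6 = 78/6 = 13

Forward pass:
ES_A = 0; EF_A = 3
ES_B = 0; EF_B = 4
ES_C = max(EF_A=3, EF_B=4) = 4; EF_C = 4+11 = 15
ES_D = 4; EF_D = 4+3 = 7
ES_E = max(EF_A=3, EF_C=15, EF_D=7) = 15; EF_E = 15+13 = 28
Expected project duration μ = 28 hours. Critical path: B → C → E.

28 hours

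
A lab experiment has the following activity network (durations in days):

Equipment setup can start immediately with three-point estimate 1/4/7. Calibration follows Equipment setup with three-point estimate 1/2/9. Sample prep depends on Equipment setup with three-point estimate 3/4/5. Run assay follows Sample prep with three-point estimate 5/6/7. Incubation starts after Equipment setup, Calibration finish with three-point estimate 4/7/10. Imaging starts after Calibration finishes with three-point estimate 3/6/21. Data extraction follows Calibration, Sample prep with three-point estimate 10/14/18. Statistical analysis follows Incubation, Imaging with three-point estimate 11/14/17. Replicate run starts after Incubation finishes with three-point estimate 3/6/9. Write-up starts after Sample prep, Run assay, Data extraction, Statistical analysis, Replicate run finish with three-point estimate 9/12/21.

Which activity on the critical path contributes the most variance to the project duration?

Imaging

te_Equipment setup = (1 + 4·4 + 7)/6 = 24/6 = 4; σ²_Equipment setup = ((7−1)/6)² = 1.000
te_Calibration = (1 + 4·2 + 9)/6 = 18/6 = 3; σ²_Calibration = ((9−1)/6)² = 1.778
te_Sample prep = (3 + 4·4 + 5)/6 = 24/6 = 4; σ²_Sample prep = ((5−3)/6)² = 0.111
te_Run assay = (5 + 4·6 + 7)/6 = 36/6 = 6; σ²_Run assay = ((7−5)/6)² = 0.111
te_Incubation = (4 + 4·7 + 10)/6 = 42/6 = 7; σ²_Incubation = ((10−4)/6)² = 1.000
te_Imaging = (3 + 4·6 + 21)/6 = 48/6 = 8; σ²_Imaging = ((21−3)/6)² = 9.000
te_Data extraction = (10 + 4·14 + 18)/6 = 84/6 = 14; σ²_Data extraction = ((18−10)/6)² = 1.778
te_Statistical analysis = (11 + 4·14 + 17)/6 = 84/6 = 14; σ²_Statistical analysis = ((17−11)/6)² = 1.000
te_Replicate run = (3 + 4·6 + 9)/6 = 36/6 = 6; σ²_Replicate run = ((9−3)/6)² = 1.000
te_Write-up = (9 + 4·12 + 21)/6 = 78/6 = 13; σ²_Write-up = ((21−9)/6)² = 4.000

Forward pass:
ES_Equipment setup = 0; EF_Equipment setup = 4
ES_Calibration = 4; EF_Calibration = 4+3 = 7
ES_Sample prep = 4; EF_Sample prep = 4+4 = 8
ES_Run assay = 8; EF_Run assay = 8+6 = 14
ES_Incubation = max(EF_Equipment setup=4, EF_Calibration=7) = 7; EF_Incubation = 7+7 = 14
ES_Imaging = 7; EF_Imaging = 7+8 = 15
ES_Data extraction = max(EF_Calibration=7, EF_Sample prep=8) = 8; EF_Data extraction = 8+14 = 22
ES_Statistical analysis = max(EF_Incubation=14, EF_Imaging=15) = 15; EF_Statistical analysis = 15+14 = 29
ES_Replicate run = 14; EF_Replicate run = 14+6 = 20
ES_Write-up = max(EF_Sample prep=8, EF_Run assay=14, EF_Data extraction=22, EF_Statistical analysis=29, EF_Replicate run=20) = 29; EF_Write-up = 29+13 = 42
Expected project duration μ = 42 days. Critical path: Equipment setup → Calibration → Imaging → Statistical analysis → Write-up.

Variances on critical path: σ²_Equipment setup=1.000, σ²_Calibration=1.778, σ²_Imaging=9.000, σ²_Statistical analysis=1.000, σ²_Write-up=4.000.
Largest is σ²_Imaging = 9.000.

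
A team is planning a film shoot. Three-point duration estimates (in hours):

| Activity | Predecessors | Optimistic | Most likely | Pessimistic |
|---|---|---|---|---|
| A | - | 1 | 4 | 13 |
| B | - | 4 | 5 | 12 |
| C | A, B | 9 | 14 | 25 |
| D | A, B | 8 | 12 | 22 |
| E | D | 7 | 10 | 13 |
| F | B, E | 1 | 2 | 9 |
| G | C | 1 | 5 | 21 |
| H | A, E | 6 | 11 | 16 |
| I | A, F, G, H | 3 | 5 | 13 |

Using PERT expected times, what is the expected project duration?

46 hours

te_A = (1 + 4·4 + 13)/6 = 30/6 = 5
te_B = (4 + 4·5 + 12)/6 = 36/6 = 6
te_C = (9 + 4·14 + 25)/6 = 90/6 = 15
te_D = (8 + 4·12 + 22)/6 = 78/6 = 13
te_E = (7 + 4·10 + 13)/6 = 60/6 = 10
te_F = (1 + 4·2 + 9)/6 = 18/6 = 3
te_G = (1 + 4·5 + 21)/6 = 42/6 = 7
te_H = (6 + 4·11 + 16)/6 = 66/6 = 11
te_I = (3 + 4·5 + 13)/6 = 36/6 = 6

Forward pass:
ES_A = 0; EF_A = 5
ES_B = 0; EF_B = 6
ES_C = max(EF_A=5, EF_B=6) = 6; EF_C = 6+15 = 21
ES_D = max(EF_A=5, EF_B=6) = 6; EF_D = 6+13 = 19
ES_E = 19; EF_E = 19+10 = 29
ES_F = max(EF_B=6, EF_E=29) = 29; EF_F = 29+3 = 32
ES_G = 21; EF_G = 21+7 = 28
ES_H = max(EF_A=5, EF_E=29) = 29; EF_H = 29+11 = 40
ES_I = max(EF_A=5, EF_F=32, EF_G=28, EF_H=40) = 40; EF_I = 40+6 = 46
Expected project duration μ = 46 hours. Critical path: B → D → E → H → I.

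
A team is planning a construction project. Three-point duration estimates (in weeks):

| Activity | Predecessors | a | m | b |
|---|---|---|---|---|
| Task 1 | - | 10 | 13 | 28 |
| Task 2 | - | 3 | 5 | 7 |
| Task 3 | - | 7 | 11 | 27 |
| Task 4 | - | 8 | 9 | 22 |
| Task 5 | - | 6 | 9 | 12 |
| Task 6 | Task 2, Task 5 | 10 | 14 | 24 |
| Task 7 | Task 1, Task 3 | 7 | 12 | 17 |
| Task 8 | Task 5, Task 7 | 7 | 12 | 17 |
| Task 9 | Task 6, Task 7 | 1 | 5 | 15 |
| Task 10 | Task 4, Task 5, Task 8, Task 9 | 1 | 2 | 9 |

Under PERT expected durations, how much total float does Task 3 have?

te_Task 1 = (10 + 4·13 + 28)/6 = 90/6 = 15
te_Task 2 = (3 + 4·5 + 7)/6 = 30/6 = 5
te_Task 3 = (7 + 4·11 + 27)/6 = 78/6 = 13
te_Task 4 = (8 + 4·9 + 22)/6 = 66/6 = 11
te_Task 5 = (6 + 4·9 + 12)/6 = 54/6 = 9
te_Task 6 = (10 + 4·14 + 24)/6 = 90/6 = 15
te_Task 7 = (7 + 4·12 + 17)/6 = 72/6 = 12
te_Task 8 = (7 + 4·12 + 17)/6 = 72/6 = 12
te_Task 9 = (1 + 4·5 + 15)/6 = 36/6 = 6
te_Task 10 = (1 + 4·2 + 9)/6 = 18/6 = 3

Forward pass:
ES_Task 1 = 0; EF_Task 1 = 15
ES_Task 2 = 0; EF_Task 2 = 5
ES_Task 3 = 0; EF_Task 3 = 13
ES_Task 4 = 0; EF_Task 4 = 11
ES_Task 5 = 0; EF_Task 5 = 9
ES_Task 6 = max(EF_Task 2=5, EF_Task 5=9) = 9; EF_Task 6 = 9+15 = 24
ES_Task 7 = max(EF_Task 1=15, EF_Task 3=13) = 15; EF_Task 7 = 15+12 = 27
ES_Task 8 = max(EF_Task 5=9, EF_Task 7=27) = 27; EF_Task 8 = 27+12 = 39
ES_Task 9 = max(EF_Task 6=24, EF_Task 7=27) = 27; EF_Task 9 = 27+6 = 33
ES_Task 10 = max(EF_Task 4=11, EF_Task 5=9, EF_Task 8=39, EF_Task 9=33) = 39; EF_Task 10 = 39+3 = 42
Expected project duration μ = 42 weeks. Critical path: Task 1 → Task 7 → Task 8 → Task 10.

Backward pass:
LF_Task 10 = 42; LS_Task 10 = 42−3 = 39
LF_Task 9 = LS_Task 10 = 39; LS_Task 9 = 39−6 = 33
LF_Task 8 = LS_Task 10 = 39; LS_Task 8 = 39−12 = 27
LF_Task 7 = min(LS_Task 8=27, LS_Task 9=33) = 27; LS_Task 7 = 27−12 = 15
LF_Task 6 = LS_Task 9 = 33; LS_Task 6 = 33−15 = 18
LF_Task 5 = min(LS_Task 6=18, LS_Task 8=27, LS_Task 10=39) = 18; LS_Task 5 = 18−9 = 9
LF_Task 4 = LS_Task 10 = 39; LS_Task 4 = 39−11 = 28
LF_Task 3 = LS_Task 7 = 15; LS_Task 3 = 15−13 = 2
LF_Task 2 = LS_Task 6 = 18; LS_Task 2 = 18−5 = 13
LF_Task 1 = LS_Task 7 = 15; LS_Task 1 = 15−15 = 0
Slack_Task 3 = LS_Task 3 − ES_Task 3 = 2 − 0 = 2

2 weeks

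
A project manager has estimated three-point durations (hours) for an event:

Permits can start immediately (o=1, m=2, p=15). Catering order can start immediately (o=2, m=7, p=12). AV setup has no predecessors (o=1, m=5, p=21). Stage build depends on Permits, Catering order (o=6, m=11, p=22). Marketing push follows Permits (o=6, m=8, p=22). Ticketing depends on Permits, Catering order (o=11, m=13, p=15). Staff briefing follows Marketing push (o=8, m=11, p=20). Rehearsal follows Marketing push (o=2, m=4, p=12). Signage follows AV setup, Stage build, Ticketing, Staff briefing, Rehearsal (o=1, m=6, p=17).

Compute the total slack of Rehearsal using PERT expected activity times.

7 hours

te_Permits = (1 + 4·2 + 15)/6 = 24/6 = 4
te_Catering order = (2 + 4·7 + 12)/6 = 42/6 = 7
te_AV setup = (1 + 4·5 + 21)/6 = 42/6 = 7
te_Stage build = (6 + 4·11 + 22)/6 = 72/6 = 12
te_Marketing push = (6 + 4·8 + 22)/6 = 60/6 = 10
te_Ticketing = (11 + 4·13 + 15)/6 = 78/6 = 13
te_Staff briefing = (8 + 4·11 + 20)/6 = 72/6 = 12
te_Rehearsal = (2 + 4·4 + 12)/6 = 30/6 = 5
te_Signage = (1 + 4·6 + 17)/6 = 42/6 = 7

Forward pass:
ES_Permits = 0; EF_Permits = 4
ES_Catering order = 0; EF_Catering order = 7
ES_AV setup = 0; EF_AV setup = 7
ES_Stage build = max(EF_Permits=4, EF_Catering order=7) = 7; EF_Stage build = 7+12 = 19
ES_Marketing push = 4; EF_Marketing push = 4+10 = 14
ES_Ticketing = max(EF_Permits=4, EF_Catering order=7) = 7; EF_Ticketing = 7+13 = 20
ES_Staff briefing = 14; EF_Staff briefing = 14+12 = 26
ES_Rehearsal = 14; EF_Rehearsal = 14+5 = 19
ES_Signage = max(EF_AV setup=7, EF_Stage build=19, EF_Ticketing=20, EF_Staff briefing=26, EF_Rehearsal=19) = 26; EF_Signage = 26+7 = 33
Expected project duration μ = 33 hours. Critical path: Permits → Marketing push → Staff briefing → Signage.

Backward pass:
LF_Signage = 33; LS_Signage = 33−7 = 26
LF_Rehearsal = LS_Signage = 26; LS_Rehearsal = 26−5 = 21
LF_Staff briefing = LS_Signage = 26; LS_Staff briefing = 26−12 = 14
LF_Ticketing = LS_Signage = 26; LS_Ticketing = 26−13 = 13
LF_Marketing push = min(LS_Staff briefing=14, LS_Rehearsal=21) = 14; LS_Marketing push = 14−10 = 4
LF_Stage build = LS_Signage = 26; LS_Stage build = 26−12 = 14
LF_AV setup = LS_Signage = 26; LS_AV setup = 26−7 = 19
LF_Catering order = min(LS_Stage build=14, LS_Ticketing=13) = 13; LS_Catering order = 13−7 = 6
LF_Permits = min(LS_Stage build=14, LS_Marketing push=4, LS_Ticketing=13) = 4; LS_Permits = 4−4 = 0
Slack_Rehearsal = LS_Rehearsal − ES_Rehearsal = 21 − 14 = 7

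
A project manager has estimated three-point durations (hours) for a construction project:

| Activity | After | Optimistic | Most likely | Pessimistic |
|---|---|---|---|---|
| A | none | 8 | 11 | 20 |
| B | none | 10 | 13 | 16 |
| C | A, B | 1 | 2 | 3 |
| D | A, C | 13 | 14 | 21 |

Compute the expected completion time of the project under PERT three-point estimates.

te_A = (8 + 4·11 + 20)/6 = 72/6 = 12
te_B = (10 + 4·13 + 16)/6 = 78/6 = 13
te_C = (1 + 4·2 + 3)/6 = 12/6 = 2
te_D = (13 + 4·14 + 21)/6 = 90/6 = 15

Forward pass:
ES_A = 0; EF_A = 12
ES_B = 0; EF_B = 13
ES_C = max(EF_A=12, EF_B=13) = 13; EF_C = 13+2 = 15
ES_D = max(EF_A=12, EF_C=15) = 15; EF_D = 15+15 = 30
Expected project duration μ = 30 hours. Critical path: B → C → D.

30 hours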